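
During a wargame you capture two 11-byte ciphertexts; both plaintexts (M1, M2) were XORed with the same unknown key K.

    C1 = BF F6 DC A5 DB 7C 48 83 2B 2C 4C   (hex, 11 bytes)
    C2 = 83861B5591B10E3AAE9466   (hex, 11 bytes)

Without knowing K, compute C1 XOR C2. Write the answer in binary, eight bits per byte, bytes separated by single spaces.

00111100 01110000 11000111 11110000 01001010 11001101 01000110 10111001 10000101 10111000 00101010

C1 ⊕ C2 = (M1 ⊕ K) ⊕ (M2 ⊕ K) = M1 ⊕ M2 — the shared key cancels under XOR.
byte 0: bf XOR 83 = 3c
byte 1: f6 XOR 86 = 70
byte 2: dc XOR 1b = c7
byte 3: a5 XOR 55 = f0
byte 4: db XOR 91 = 4a
byte 5: 7c XOR b1 = cd
byte 6: 48 XOR 0e = 46
byte 7: 83 XOR 3a = b9
byte 8: 2b XOR ae = 85
byte 9: 2c XOR 94 = b8
byte 10: 4c XOR 66 = 2a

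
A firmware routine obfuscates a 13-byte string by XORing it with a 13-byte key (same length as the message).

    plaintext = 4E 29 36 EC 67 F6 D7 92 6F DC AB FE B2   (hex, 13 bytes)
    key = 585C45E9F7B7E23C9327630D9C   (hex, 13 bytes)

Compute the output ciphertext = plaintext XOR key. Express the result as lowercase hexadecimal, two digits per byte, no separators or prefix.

XOR is its own inverse, so applying the key byte-wise gives the result directly.
4e ⊕ 58 = 16
29 ⊕ 5c = 75
36 ⊕ 45 = 73
ec ⊕ e9 = 05
67 ⊕ f7 = 90
f6 ⊕ b7 = 41
d7 ⊕ e2 = 35
92 ⊕ 3c = ae
6f ⊕ 93 = fc
dc ⊕ 27 = fb
ab ⊕ 63 = c8
fe ⊕ 0d = f3
b2 ⊕ 9c = 2e

16757305904135aefcfbc8f32e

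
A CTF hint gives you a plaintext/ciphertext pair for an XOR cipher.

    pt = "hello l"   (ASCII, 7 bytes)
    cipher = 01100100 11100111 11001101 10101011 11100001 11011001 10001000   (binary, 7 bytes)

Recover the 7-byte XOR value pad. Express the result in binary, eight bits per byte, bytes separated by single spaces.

Since cipher = pt ⊕ pad, XORing both sides with pt gives pad = pt ⊕ cipher.
104 ⊕ 100 =  12
101 ⊕ 231 = 130
108 ⊕ 205 = 161
108 ⊕ 171 = 199
111 ⊕ 225 = 142
 32 ⊕ 217 = 249
108 ⊕ 136 = 228

00001100 10000010 10100001 11000111 10001110 11111001 11100100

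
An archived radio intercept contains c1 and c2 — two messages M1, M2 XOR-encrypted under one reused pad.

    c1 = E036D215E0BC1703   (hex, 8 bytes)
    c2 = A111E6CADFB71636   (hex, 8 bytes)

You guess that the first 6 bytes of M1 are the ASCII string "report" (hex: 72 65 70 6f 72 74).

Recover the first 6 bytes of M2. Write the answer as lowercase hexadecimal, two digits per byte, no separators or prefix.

334244b04d7f

First, c1 ⊕ c2 = (M1 ⊕ K) ⊕ (M2 ⊕ K) = M1 ⊕ M2, so the key drops out. Then M2 = (M1 ⊕ M2) ⊕ M1 over the first 6 bytes.
byte 0: (e0 xor a1) xor 72 = 41 xor 72 = 33
byte 1: (36 xor 11) xor 65 = 27 xor 65 = 42
byte 2: (d2 xor e6) xor 70 = 34 xor 70 = 44
byte 3: (15 xor ca) xor 6f = df xor 6f = b0
byte 4: (e0 xor df) xor 72 = 3f xor 72 = 4d
byte 5: (bc xor b7) xor 74 = 0b xor 74 = 7f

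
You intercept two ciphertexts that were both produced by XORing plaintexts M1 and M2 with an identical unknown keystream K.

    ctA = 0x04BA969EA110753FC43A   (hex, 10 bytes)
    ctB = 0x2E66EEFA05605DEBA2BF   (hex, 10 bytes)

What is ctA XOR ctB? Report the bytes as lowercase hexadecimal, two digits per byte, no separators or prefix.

2adc7864a47028d46685

ctA ⊕ ctB = (M1 ⊕ K) ⊕ (M2 ⊕ K) = M1 ⊕ M2 — the shared key cancels under XOR.
04 xor 2e = 2a
ba xor 66 = dc
96 xor ee = 78
9e xor fa = 64
a1 xor 05 = a4
10 xor 60 = 70
75 xor 5d = 28
3f xor eb = d4
c4 xor a2 = 66
3a xor bf = 85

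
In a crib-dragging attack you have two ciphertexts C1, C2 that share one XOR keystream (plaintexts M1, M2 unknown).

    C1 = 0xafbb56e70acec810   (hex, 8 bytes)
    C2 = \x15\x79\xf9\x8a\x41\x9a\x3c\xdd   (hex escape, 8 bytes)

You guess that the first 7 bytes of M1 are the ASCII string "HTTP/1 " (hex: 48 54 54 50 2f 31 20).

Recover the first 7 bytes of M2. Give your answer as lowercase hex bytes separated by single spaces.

First, C1 ⊕ C2 = (M1 ⊕ K) ⊕ (M2 ⊕ K) = M1 ⊕ M2, so the key drops out. Then M2 = (M1 ⊕ M2) ⊕ M1 over the first 7 bytes.
byte 0: (af XOR 15) XOR 48 = ba XOR 48 = f2
byte 1: (bb XOR 79) XOR 54 = c2 XOR 54 = 96
byte 2: (56 XOR f9) XOR 54 = af XOR 54 = fb
byte 3: (e7 XOR 8a) XOR 50 = 6d XOR 50 = 3d
byte 4: (0a XOR 41) XOR 2f = 4b XOR 2f = 64
byte 5: (ce XOR 9a) XOR 31 = 54 XOR 31 = 65
byte 6: (c8 XOR 3c) XOR 20 = f4 XOR 20 = d4

f2 96 fb 3d 64 65 d4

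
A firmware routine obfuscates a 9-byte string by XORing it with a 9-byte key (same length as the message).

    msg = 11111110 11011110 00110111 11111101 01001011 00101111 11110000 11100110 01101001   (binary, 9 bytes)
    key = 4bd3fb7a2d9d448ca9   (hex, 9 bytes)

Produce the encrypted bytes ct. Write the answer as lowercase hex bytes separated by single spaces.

fe XOR 4b = b5
de XOR d3 = 0d
37 XOR fb = cc
fd XOR 7a = 87
4b XOR 2d = 66
2f XOR 9d = b2
f0 XOR 44 = b4
e6 XOR 8c = 6a
69 XOR a9 = c0

b5 0d cc 87 66 b2 b4 6a c0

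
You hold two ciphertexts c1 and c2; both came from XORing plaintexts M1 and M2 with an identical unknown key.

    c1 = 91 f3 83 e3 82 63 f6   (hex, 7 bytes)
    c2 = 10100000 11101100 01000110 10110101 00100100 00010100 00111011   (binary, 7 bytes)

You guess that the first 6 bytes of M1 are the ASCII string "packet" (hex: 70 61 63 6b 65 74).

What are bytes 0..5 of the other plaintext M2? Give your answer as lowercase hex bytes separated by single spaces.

41 7e a6 3d c3 03

First, c1 ⊕ c2 = (M1 ⊕ K) ⊕ (M2 ⊕ K) = M1 ⊕ M2, so the key drops out. Then M2 = (M1 ⊕ M2) ⊕ M1 over the first 6 bytes.
byte 0: (91 xor a0) xor 70 = 31 xor 70 = 41
byte 1: (f3 xor ec) xor 61 = 1f xor 61 = 7e
byte 2: (83 xor 46) xor 63 = c5 xor 63 = a6
byte 3: (e3 xor b5) xor 6b = 56 xor 6b = 3d
byte 4: (82 xor 24) xor 65 = a6 xor 65 = c3
byte 5: (63 xor 14) xor 74 = 77 xor 74 = 03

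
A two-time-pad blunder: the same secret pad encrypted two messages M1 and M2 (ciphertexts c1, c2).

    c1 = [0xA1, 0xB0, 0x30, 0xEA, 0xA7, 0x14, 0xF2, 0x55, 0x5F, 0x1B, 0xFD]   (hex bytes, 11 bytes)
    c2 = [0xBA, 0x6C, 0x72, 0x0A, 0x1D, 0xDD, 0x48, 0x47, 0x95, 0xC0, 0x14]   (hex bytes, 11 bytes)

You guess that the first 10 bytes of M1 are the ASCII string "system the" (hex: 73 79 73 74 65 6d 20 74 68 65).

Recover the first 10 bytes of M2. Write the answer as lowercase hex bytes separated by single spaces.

First, c1 ⊕ c2 = (M1 ⊕ K) ⊕ (M2 ⊕ K) = M1 ⊕ M2, so the key drops out. Then M2 = (M1 ⊕ M2) ⊕ M1 over the first 10 bytes.
byte 0: (a1 XOR ba) XOR 73 = 1b XOR 73 = 68
byte 1: (b0 XOR 6c) XOR 79 = dc XOR 79 = a5
byte 2: (30 XOR 72) XOR 73 = 42 XOR 73 = 31
byte 3: (ea XOR 0a) XOR 74 = e0 XOR 74 = 94
byte 4: (a7 XOR 1d) XOR 65 = ba XOR 65 = df
byte 5: (14 XOR dd) XOR 6d = c9 XOR 6d = a4
byte 6: (f2 XOR 48) XOR 20 = ba XOR 20 = 9a
byte 7: (55 XOR 47) XOR 74 = 12 XOR 74 = 66
byte 8: (5f XOR 95) XOR 68 = ca XOR 68 = a2
byte 9: (1b XOR c0) XOR 65 = db XOR 65 = be

68 a5 31 94 df a4 9a 66 a2 be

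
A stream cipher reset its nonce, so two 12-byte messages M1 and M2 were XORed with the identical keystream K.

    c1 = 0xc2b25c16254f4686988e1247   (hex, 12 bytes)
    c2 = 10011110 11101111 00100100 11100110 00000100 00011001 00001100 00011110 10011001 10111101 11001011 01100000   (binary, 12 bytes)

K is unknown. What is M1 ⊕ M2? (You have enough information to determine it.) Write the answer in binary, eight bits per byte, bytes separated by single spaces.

01011100 01011101 01111000 11110000 00100001 01010110 01001010 10011000 00000001 00110011 11011001 00100111

c1 ⊕ c2 = (M1 ⊕ K) ⊕ (M2 ⊕ K) = M1 ⊕ M2 — the shared key cancels under XOR.
c2 XOR 9e = 5c
b2 XOR ef = 5d
5c XOR 24 = 78
16 XOR e6 = f0
25 XOR 04 = 21
4f XOR 19 = 56
46 XOR 0c = 4a
86 XOR 1e = 98
98 XOR 99 = 01
8e XOR bd = 33
12 XOR cb = d9
47 XOR 60 = 27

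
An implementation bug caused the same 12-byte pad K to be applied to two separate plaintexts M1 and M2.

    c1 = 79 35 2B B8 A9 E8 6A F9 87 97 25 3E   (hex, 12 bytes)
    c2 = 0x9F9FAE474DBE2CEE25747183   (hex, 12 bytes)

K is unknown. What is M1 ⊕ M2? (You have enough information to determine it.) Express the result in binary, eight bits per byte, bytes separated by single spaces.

c1 ⊕ c2 = (M1 ⊕ K) ⊕ (M2 ⊕ K) = M1 ⊕ M2 — the shared key cancels under XOR.
byte 0: 01111001 ⊕ 10011111 = 11100110
byte 1: 00110101 ⊕ 10011111 = 10101010
byte 2: 00101011 ⊕ 10101110 = 10000101
byte 3: 10111000 ⊕ 01000111 = 11111111
byte 4: 10101001 ⊕ 01001101 = 11100100
byte 5: 11101000 ⊕ 10111110 = 01010110
byte 6: 01101010 ⊕ 00101100 = 01000110
byte 7: 11111001 ⊕ 11101110 = 00010111
byte 8: 10000111 ⊕ 00100101 = 10100010
byte 9: 10010111 ⊕ 01110100 = 11100011
byte 10: 00100101 ⊕ 01110001 = 01010100
byte 11: 00111110 ⊕ 10000011 = 10111101

11100110 10101010 10000101 11111111 11100100 01010110 01000110 00010111 10100010 11100011 01010100 10111101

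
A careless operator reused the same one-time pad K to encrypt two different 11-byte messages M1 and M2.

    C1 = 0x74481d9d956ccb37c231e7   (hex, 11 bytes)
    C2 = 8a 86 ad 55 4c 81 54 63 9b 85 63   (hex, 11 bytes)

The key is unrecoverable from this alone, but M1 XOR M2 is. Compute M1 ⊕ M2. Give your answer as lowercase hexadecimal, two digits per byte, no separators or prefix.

feceb0c8d9ed9f5459b484

C1 ⊕ C2 = (M1 ⊕ K) ⊕ (M2 ⊕ K) = M1 ⊕ M2 — the shared key cancels under XOR.
01110100 ⊕ 10001010 = 11111110
01001000 ⊕ 10000110 = 11001110
00011101 ⊕ 10101101 = 10110000
10011101 ⊕ 01010101 = 11001000
10010101 ⊕ 01001100 = 11011001
01101100 ⊕ 10000001 = 11101101
11001011 ⊕ 01010100 = 10011111
00110111 ⊕ 01100011 = 01010100
11000010 ⊕ 10011011 = 01011001
00110001 ⊕ 10000101 = 10110100
11100111 ⊕ 01100011 = 10000100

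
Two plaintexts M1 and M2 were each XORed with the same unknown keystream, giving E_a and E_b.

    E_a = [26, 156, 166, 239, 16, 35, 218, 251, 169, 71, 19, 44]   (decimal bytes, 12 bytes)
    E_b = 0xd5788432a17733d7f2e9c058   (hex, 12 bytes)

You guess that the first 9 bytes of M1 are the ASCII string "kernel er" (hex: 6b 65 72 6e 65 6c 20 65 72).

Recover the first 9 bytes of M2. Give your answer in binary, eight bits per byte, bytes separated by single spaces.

First, E_a ⊕ E_b = (M1 ⊕ K) ⊕ (M2 ⊕ K) = M1 ⊕ M2, so the key drops out. Then M2 = (M1 ⊕ M2) ⊕ M1 over the first 9 bytes.
byte 0: (1a ^ d5) ^ 6b = cf ^ 6b = a4
byte 1: (9c ^ 78) ^ 65 = e4 ^ 65 = 81
byte 2: (a6 ^ 84) ^ 72 = 22 ^ 72 = 50
byte 3: (ef ^ 32) ^ 6e = dd ^ 6e = b3
byte 4: (10 ^ a1) ^ 65 = b1 ^ 65 = d4
byte 5: (23 ^ 77) ^ 6c = 54 ^ 6c = 38
byte 6: (da ^ 33) ^ 20 = e9 ^ 20 = c9
byte 7: (fb ^ d7) ^ 65 = 2c ^ 65 = 49
byte 8: (a9 ^ f2) ^ 72 = 5b ^ 72 = 29

10100100 10000001 01010000 10110011 11010100 00111000 11001001 01001001 00101001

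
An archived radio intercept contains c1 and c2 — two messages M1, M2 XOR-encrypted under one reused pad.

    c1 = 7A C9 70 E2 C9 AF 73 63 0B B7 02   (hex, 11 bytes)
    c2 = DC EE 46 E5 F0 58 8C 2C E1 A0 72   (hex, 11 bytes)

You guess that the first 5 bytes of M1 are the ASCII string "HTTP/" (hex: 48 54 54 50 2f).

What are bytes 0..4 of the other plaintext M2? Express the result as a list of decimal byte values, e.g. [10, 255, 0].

[238, 115, 98, 87, 22]

First, c1 ⊕ c2 = (M1 ⊕ K) ⊕ (M2 ⊕ K) = M1 ⊕ M2, so the key drops out. Then M2 = (M1 ⊕ M2) ⊕ M1 over the first 5 bytes.
byte 0: (7a xor dc) xor 48 = a6 xor 48 = ee
byte 1: (c9 xor ee) xor 54 = 27 xor 54 = 73
byte 2: (70 xor 46) xor 54 = 36 xor 54 = 62
byte 3: (e2 xor e5) xor 50 = 07 xor 50 = 57
byte 4: (c9 xor f0) xor 2f = 39 xor 2f = 16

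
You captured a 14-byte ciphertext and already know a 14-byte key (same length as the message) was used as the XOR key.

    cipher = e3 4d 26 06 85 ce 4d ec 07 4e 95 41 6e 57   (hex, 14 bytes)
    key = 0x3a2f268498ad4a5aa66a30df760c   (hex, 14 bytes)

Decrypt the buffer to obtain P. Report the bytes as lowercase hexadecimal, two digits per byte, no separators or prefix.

d96200821d6307b6a124a59e185b

227 ⊕  58 = 217
 77 ⊕  47 =  98
 38 ⊕  38 =   0
  6 ⊕ 132 = 130
133 ⊕ 152 =  29
206 ⊕ 173 =  99
 77 ⊕  74 =   7
236 ⊕  90 = 182
  7 ⊕ 166 = 161
 78 ⊕ 106 =  36
149 ⊕  48 = 165
 65 ⊕ 223 = 158
110 ⊕ 118 =  24
 87 ⊕  12 =  91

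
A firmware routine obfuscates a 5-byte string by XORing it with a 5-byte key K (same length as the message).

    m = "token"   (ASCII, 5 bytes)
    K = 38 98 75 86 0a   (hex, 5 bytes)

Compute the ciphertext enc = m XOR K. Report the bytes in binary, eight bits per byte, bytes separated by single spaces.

XOR is its own inverse, so applying the key byte-wise gives the result directly.
byte 0: 116 XOR  56 =  76
byte 1: 111 XOR 152 = 247
byte 2: 107 XOR 117 =  30
byte 3: 101 XOR 134 = 227
byte 4: 110 XOR  10 = 100

01001100 11110111 00011110 11100011 01100100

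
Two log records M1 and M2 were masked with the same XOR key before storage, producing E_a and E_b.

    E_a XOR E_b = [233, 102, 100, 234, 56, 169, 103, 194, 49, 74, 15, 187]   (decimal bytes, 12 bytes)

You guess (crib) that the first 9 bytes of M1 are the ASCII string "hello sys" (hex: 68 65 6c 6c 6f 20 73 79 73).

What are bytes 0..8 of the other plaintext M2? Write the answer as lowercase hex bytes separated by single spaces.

81 03 08 86 57 89 14 bb 42

Since E_a ⊕ E_b = M1 ⊕ M2, XORing with the guessed M1 bytes yields the corresponding M2 bytes: M2 = (E_a ⊕ E_b) ⊕ M1.
e9 xor 68 = 81
66 xor 65 = 03
64 xor 6c = 08
ea xor 6c = 86
38 xor 6f = 57
a9 xor 20 = 89
67 xor 73 = 14
c2 xor 79 = bb
31 xor 73 = 42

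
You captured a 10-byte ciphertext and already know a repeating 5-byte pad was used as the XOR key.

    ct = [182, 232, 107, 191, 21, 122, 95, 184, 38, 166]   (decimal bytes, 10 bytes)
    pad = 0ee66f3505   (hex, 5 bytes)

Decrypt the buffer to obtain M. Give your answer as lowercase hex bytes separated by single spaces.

b8 0e 04 8a 10 74 b9 d7 13 a3

The 5-byte key repeats, so the effective keystream is 0e e6 6f 35 05 0e e6 6f 35 05.
byte 0: 10110110 XOR 00001110 = 10111000
byte 1: 11101000 XOR 11100110 = 00001110
byte 2: 01101011 XOR 01101111 = 00000100
byte 3: 10111111 XOR 00110101 = 10001010
byte 4: 00010101 XOR 00000101 = 00010000
byte 5: 01111010 XOR 00001110 = 01110100
byte 6: 01011111 XOR 11100110 = 10111001
byte 7: 10111000 XOR 01101111 = 11010111
byte 8: 00100110 XOR 00110101 = 00010011
byte 9: 10100110 XOR 00000101 = 10100011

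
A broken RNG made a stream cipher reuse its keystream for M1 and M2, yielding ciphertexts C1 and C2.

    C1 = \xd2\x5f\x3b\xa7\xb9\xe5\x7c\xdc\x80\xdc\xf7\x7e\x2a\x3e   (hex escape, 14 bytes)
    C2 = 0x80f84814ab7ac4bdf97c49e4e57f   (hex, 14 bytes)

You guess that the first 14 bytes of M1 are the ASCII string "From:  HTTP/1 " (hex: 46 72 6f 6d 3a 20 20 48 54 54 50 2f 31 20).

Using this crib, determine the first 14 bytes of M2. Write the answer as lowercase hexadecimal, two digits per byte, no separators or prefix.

First, C1 ⊕ C2 = (M1 ⊕ K) ⊕ (M2 ⊕ K) = M1 ⊕ M2, so the key drops out. Then M2 = (M1 ⊕ M2) ⊕ M1 over the first 14 bytes.
byte 0: (d2 xor 80) xor 46 = 52 xor 46 = 14
byte 1: (5f xor f8) xor 72 = a7 xor 72 = d5
byte 2: (3b xor 48) xor 6f = 73 xor 6f = 1c
byte 3: (a7 xor 14) xor 6d = b3 xor 6d = de
byte 4: (b9 xor ab) xor 3a = 12 xor 3a = 28
byte 5: (e5 xor 7a) xor 20 = 9f xor 20 = bf
byte 6: (7c xor c4) xor 20 = b8 xor 20 = 98
byte 7: (dc xor bd) xor 48 = 61 xor 48 = 29
byte 8: (80 xor f9) xor 54 = 79 xor 54 = 2d
byte 9: (dc xor 7c) xor 54 = a0 xor 54 = f4
byte 10: (f7 xor 49) xor 50 = be xor 50 = ee
byte 11: (7e xor e4) xor 2f = 9a xor 2f = b5
byte 12: (2a xor e5) xor 31 = cf xor 31 = fe
byte 13: (3e xor 7f) xor 20 = 41 xor 20 = 61

14d51cde28bf98292df4eeb5fe61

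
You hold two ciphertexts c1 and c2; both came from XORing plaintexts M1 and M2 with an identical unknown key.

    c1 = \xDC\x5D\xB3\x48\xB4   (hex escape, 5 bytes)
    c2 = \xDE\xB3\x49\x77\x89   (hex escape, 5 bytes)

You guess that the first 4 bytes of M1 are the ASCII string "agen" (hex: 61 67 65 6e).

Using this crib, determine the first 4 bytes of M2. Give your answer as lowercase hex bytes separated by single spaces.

63 89 9f 51

First, c1 ⊕ c2 = (M1 ⊕ K) ⊕ (M2 ⊕ K) = M1 ⊕ M2, so the key drops out. Then M2 = (M1 ⊕ M2) ⊕ M1 over the first 4 bytes.
byte 0: (dc xor de) xor 61 = 02 xor 61 = 63
byte 1: (5d xor b3) xor 67 = ee xor 67 = 89
byte 2: (b3 xor 49) xor 65 = fa xor 65 = 9f
byte 3: (48 xor 77) xor 6e = 3f xor 6e = 51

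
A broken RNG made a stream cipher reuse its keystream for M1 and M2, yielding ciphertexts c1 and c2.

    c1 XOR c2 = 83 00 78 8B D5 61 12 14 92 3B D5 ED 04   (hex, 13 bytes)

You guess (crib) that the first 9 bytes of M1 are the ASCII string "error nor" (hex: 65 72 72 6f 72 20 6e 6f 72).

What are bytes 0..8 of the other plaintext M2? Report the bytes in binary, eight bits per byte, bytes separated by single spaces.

11100110 01110010 00001010 11100100 10100111 01000001 01111100 01111011 11100000

Since c1 ⊕ c2 = M1 ⊕ M2, XORing with the guessed M1 bytes yields the corresponding M2 bytes: M2 = (c1 ⊕ c2) ⊕ M1.
byte 0: 131 XOR 101 = 230
byte 1:   0 XOR 114 = 114
byte 2: 120 XOR 114 =  10
byte 3: 139 XOR 111 = 228
byte 4: 213 XOR 114 = 167
byte 5:  97 XOR  32 =  65
byte 6:  18 XOR 110 = 124
byte 7:  20 XOR 111 = 123
byte 8: 146 XOR 114 = 224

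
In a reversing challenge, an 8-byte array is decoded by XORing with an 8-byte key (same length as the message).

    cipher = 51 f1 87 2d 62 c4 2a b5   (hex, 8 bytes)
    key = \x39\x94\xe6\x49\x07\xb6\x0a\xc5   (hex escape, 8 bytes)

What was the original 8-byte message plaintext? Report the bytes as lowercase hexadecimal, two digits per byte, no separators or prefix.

XOR is its own inverse, so applying the key byte-wise gives the result directly.
51 xor 39 = 68
f1 xor 94 = 65
87 xor e6 = 61
2d xor 49 = 64
62 xor 07 = 65
c4 xor b6 = 72
2a xor 0a = 20
b5 xor c5 = 70

6865616465722070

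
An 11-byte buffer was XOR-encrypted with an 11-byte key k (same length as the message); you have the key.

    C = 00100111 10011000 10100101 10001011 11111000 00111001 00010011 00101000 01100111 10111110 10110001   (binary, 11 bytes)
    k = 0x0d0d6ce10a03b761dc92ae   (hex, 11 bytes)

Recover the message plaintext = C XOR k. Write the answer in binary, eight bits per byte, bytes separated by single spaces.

27 ⊕ 0d = 2a
98 ⊕ 0d = 95
a5 ⊕ 6c = c9
8b ⊕ e1 = 6a
f8 ⊕ 0a = f2
39 ⊕ 03 = 3a
13 ⊕ b7 = a4
28 ⊕ 61 = 49
67 ⊕ dc = bb
be ⊕ 92 = 2c
b1 ⊕ ae = 1f

00101010 10010101 11001001 01101010 11110010 00111010 10100100 01001001 10111011 00101100 00011111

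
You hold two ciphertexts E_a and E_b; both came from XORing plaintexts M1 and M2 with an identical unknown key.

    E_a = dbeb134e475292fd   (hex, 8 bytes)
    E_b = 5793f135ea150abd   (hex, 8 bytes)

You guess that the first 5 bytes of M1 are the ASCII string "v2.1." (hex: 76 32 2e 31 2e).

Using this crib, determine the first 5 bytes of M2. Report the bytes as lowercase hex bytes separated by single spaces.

fa 4a cc 4a 83

First, E_a ⊕ E_b = (M1 ⊕ K) ⊕ (M2 ⊕ K) = M1 ⊕ M2, so the key drops out. Then M2 = (M1 ⊕ M2) ⊕ M1 over the first 5 bytes.
byte 0: (db XOR 57) XOR 76 = 8c XOR 76 = fa
byte 1: (eb XOR 93) XOR 32 = 78 XOR 32 = 4a
byte 2: (13 XOR f1) XOR 2e = e2 XOR 2e = cc
byte 3: (4e XOR 35) XOR 31 = 7b XOR 31 = 4a
byte 4: (47 XOR ea) XOR 2e = ad XOR 2e = 83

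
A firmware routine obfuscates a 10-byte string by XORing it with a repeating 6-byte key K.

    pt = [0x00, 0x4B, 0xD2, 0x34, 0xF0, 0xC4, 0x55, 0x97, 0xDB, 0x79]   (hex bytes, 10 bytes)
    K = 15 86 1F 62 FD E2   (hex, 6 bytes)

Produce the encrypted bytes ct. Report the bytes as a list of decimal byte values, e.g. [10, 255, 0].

The 6-byte key repeats, so the effective keystream is 15 86 1f 62 fd e2 15 86 1f 62.
byte 0: 00 XOR 15 = 15
byte 1: 4b XOR 86 = cd
byte 2: d2 XOR 1f = cd
byte 3: 34 XOR 62 = 56
byte 4: f0 XOR fd = 0d
byte 5: c4 XOR e2 = 26
byte 6: 55 XOR 15 = 40
byte 7: 97 XOR 86 = 11
byte 8: db XOR 1f = c4
byte 9: 79 XOR 62 = 1b

[21, 205, 205, 86, 13, 38, 64, 17, 196, 27]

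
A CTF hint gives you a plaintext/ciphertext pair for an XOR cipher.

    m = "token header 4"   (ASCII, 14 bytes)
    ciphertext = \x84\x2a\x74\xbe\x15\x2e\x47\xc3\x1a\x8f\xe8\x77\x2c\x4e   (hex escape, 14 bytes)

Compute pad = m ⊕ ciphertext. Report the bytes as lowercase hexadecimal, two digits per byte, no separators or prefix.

f0451fdb7b0e2fa67beb8d050c7a

Since ciphertext = m ⊕ pad, XORing both sides with m gives pad = m ⊕ ciphertext.
byte 0: 01110100 XOR 10000100 = 11110000
byte 1: 01101111 XOR 00101010 = 01000101
byte 2: 01101011 XOR 01110100 = 00011111
byte 3: 01100101 XOR 10111110 = 11011011
byte 4: 01101110 XOR 00010101 = 01111011
byte 5: 00100000 XOR 00101110 = 00001110
byte 6: 01101000 XOR 01000111 = 00101111
byte 7: 01100101 XOR 11000011 = 10100110
byte 8: 01100001 XOR 00011010 = 01111011
byte 9: 01100100 XOR 10001111 = 11101011
byte 10: 01100101 XOR 11101000 = 10001101
byte 11: 01110010 XOR 01110111 = 00000101
byte 12: 00100000 XOR 00101100 = 00001100
byte 13: 00110100 XOR 01001110 = 01111010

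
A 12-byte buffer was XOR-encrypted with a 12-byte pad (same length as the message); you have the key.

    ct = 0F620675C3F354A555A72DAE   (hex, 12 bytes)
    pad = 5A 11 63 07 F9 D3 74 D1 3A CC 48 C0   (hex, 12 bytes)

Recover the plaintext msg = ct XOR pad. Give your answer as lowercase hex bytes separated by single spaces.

0f XOR 5a = 55
62 XOR 11 = 73
06 XOR 63 = 65
75 XOR 07 = 72
c3 XOR f9 = 3a
f3 XOR d3 = 20
54 XOR 74 = 20
a5 XOR d1 = 74
55 XOR 3a = 6f
a7 XOR cc = 6b
2d XOR 48 = 65
ae XOR c0 = 6e

55 73 65 72 3a 20 20 74 6f 6b 65 6e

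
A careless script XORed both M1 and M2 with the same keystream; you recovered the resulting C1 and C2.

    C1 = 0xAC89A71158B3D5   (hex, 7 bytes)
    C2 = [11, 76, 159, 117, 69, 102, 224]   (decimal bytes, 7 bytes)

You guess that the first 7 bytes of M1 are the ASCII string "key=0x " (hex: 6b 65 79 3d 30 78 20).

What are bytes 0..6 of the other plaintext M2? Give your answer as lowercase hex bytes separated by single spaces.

First, C1 ⊕ C2 = (M1 ⊕ K) ⊕ (M2 ⊕ K) = M1 ⊕ M2, so the key drops out. Then M2 = (M1 ⊕ M2) ⊕ M1 over the first 7 bytes.
byte 0: (ac ⊕ 0b) ⊕ 6b = a7 ⊕ 6b = cc
byte 1: (89 ⊕ 4c) ⊕ 65 = c5 ⊕ 65 = a0
byte 2: (a7 ⊕ 9f) ⊕ 79 = 38 ⊕ 79 = 41
byte 3: (11 ⊕ 75) ⊕ 3d = 64 ⊕ 3d = 59
byte 4: (58 ⊕ 45) ⊕ 30 = 1d ⊕ 30 = 2d
byte 5: (b3 ⊕ 66) ⊕ 78 = d5 ⊕ 78 = ad
byte 6: (d5 ⊕ e0) ⊕ 20 = 35 ⊕ 20 = 15

cc a0 41 59 2d ad 15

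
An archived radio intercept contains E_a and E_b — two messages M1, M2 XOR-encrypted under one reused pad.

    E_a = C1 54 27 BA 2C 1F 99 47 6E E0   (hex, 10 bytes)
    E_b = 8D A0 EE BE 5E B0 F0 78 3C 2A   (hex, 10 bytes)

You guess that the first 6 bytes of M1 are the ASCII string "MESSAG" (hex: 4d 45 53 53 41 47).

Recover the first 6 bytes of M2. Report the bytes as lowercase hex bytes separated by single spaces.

01 b1 9a 57 33 e8

First, E_a ⊕ E_b = (M1 ⊕ K) ⊕ (M2 ⊕ K) = M1 ⊕ M2, so the key drops out. Then M2 = (M1 ⊕ M2) ⊕ M1 over the first 6 bytes.
byte 0: (c1 ^ 8d) ^ 4d = 4c ^ 4d = 01
byte 1: (54 ^ a0) ^ 45 = f4 ^ 45 = b1
byte 2: (27 ^ ee) ^ 53 = c9 ^ 53 = 9a
byte 3: (ba ^ be) ^ 53 = 04 ^ 53 = 57
byte 4: (2c ^ 5e) ^ 41 = 72 ^ 41 = 33
byte 5: (1f ^ b0) ^ 47 = af ^ 47 = e8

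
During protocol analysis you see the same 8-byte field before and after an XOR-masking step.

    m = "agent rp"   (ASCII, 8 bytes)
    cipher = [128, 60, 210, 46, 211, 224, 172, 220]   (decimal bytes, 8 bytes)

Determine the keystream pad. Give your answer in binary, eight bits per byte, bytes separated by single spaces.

11100001 01011011 10110111 01000000 10100111 11000000 11011110 10101100

Since cipher = m ⊕ pad, XORing both sides with m gives pad = m ⊕ cipher.
byte 0:  97 ^ 128 = 225
byte 1: 103 ^  60 =  91
byte 2: 101 ^ 210 = 183
byte 3: 110 ^  46 =  64
byte 4: 116 ^ 211 = 167
byte 5:  32 ^ 224 = 192
byte 6: 114 ^ 172 = 222
byte 7: 112 ^ 220 = 172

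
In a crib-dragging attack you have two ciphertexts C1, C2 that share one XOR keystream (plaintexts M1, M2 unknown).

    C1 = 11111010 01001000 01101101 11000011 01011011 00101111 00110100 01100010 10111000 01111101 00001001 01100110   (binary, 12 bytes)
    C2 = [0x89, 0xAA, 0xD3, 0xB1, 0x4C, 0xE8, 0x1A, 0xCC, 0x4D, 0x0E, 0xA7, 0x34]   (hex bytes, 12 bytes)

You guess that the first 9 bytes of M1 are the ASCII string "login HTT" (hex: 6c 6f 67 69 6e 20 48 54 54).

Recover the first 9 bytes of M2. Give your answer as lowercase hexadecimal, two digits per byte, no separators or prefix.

First, C1 ⊕ C2 = (M1 ⊕ K) ⊕ (M2 ⊕ K) = M1 ⊕ M2, so the key drops out. Then M2 = (M1 ⊕ M2) ⊕ M1 over the first 9 bytes.
byte 0: (fa ^ 89) ^ 6c = 73 ^ 6c = 1f
byte 1: (48 ^ aa) ^ 6f = e2 ^ 6f = 8d
byte 2: (6d ^ d3) ^ 67 = be ^ 67 = d9
byte 3: (c3 ^ b1) ^ 69 = 72 ^ 69 = 1b
byte 4: (5b ^ 4c) ^ 6e = 17 ^ 6e = 79
byte 5: (2f ^ e8) ^ 20 = c7 ^ 20 = e7
byte 6: (34 ^ 1a) ^ 48 = 2e ^ 48 = 66
byte 7: (62 ^ cc) ^ 54 = ae ^ 54 = fa
byte 8: (b8 ^ 4d) ^ 54 = f5 ^ 54 = a1

1f8dd91b79e766faa1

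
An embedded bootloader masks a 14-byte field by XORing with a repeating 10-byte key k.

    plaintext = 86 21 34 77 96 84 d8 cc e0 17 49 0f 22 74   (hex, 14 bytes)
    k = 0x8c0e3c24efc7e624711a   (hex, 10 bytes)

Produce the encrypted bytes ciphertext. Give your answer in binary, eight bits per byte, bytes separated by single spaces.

00001010 00101111 00001000 01010011 01111001 01000011 00111110 11101000 10010001 00001101 11000101 00000001 00011110 01010000

The 10-byte key repeats, so the effective keystream is 8c 0e 3c 24 ef c7 e6 24 71 1a 8c 0e 3c 24.
byte 0: 10000110 xor 10001100 = 00001010
byte 1: 00100001 xor 00001110 = 00101111
byte 2: 00110100 xor 00111100 = 00001000
byte 3: 01110111 xor 00100100 = 01010011
byte 4: 10010110 xor 11101111 = 01111001
byte 5: 10000100 xor 11000111 = 01000011
byte 6: 11011000 xor 11100110 = 00111110
byte 7: 11001100 xor 00100100 = 11101000
byte 8: 11100000 xor 01110001 = 10010001
byte 9: 00010111 xor 00011010 = 00001101
byte 10: 01001001 xor 10001100 = 11000101
byte 11: 00001111 xor 00001110 = 00000001
byte 12: 00100010 xor 00111100 = 00011110
byte 13: 01110100 xor 00100100 = 01010000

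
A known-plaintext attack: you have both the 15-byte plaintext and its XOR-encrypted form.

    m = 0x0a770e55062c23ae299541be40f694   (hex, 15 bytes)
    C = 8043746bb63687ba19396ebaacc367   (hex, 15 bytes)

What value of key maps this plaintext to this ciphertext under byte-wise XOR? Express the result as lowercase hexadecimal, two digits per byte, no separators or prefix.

Since C = m ⊕ key, XORing both sides with m gives key = m ⊕ C.
0a xor 80 = 8a
77 xor 43 = 34
0e xor 74 = 7a
55 xor 6b = 3e
06 xor b6 = b0
2c xor 36 = 1a
23 xor 87 = a4
ae xor ba = 14
29 xor 19 = 30
95 xor 39 = ac
41 xor 6e = 2f
be xor ba = 04
40 xor ac = ec
f6 xor c3 = 35
94 xor 67 = f3

8a347a3eb01aa41430ac2f04ec35f3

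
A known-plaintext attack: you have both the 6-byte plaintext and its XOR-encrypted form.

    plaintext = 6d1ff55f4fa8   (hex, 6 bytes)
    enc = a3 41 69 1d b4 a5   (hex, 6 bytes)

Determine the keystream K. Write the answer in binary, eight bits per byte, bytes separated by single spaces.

11001110 01011110 10011100 01000010 11111011 00001101

Since enc = plaintext ⊕ K, XORing both sides with plaintext gives K = plaintext ⊕ enc.
6d xor a3 = ce
1f xor 41 = 5e
f5 xor 69 = 9c
5f xor 1d = 42
4f xor b4 = fb
a8 xor a5 = 0d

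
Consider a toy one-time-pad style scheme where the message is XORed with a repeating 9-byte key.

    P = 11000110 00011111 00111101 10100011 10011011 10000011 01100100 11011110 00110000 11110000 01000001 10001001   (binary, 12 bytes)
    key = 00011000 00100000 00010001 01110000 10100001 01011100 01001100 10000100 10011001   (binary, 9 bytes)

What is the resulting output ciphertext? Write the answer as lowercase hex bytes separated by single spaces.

de 3f 2c d3 3a df 28 5a a9 e8 61 98

The 9-byte key repeats, so the effective keystream is 18 20 11 70 a1 5c 4c 84 99 18 20 11.
byte 0: c6 ⊕ 18 = de
byte 1: 1f ⊕ 20 = 3f
byte 2: 3d ⊕ 11 = 2c
byte 3: a3 ⊕ 70 = d3
byte 4: 9b ⊕ a1 = 3a
byte 5: 83 ⊕ 5c = df
byte 6: 64 ⊕ 4c = 28
byte 7: de ⊕ 84 = 5a
byte 8: 30 ⊕ 99 = a9
byte 9: f0 ⊕ 18 = e8
byte 10: 41 ⊕ 20 = 61
byte 11: 89 ⊕ 11 = 98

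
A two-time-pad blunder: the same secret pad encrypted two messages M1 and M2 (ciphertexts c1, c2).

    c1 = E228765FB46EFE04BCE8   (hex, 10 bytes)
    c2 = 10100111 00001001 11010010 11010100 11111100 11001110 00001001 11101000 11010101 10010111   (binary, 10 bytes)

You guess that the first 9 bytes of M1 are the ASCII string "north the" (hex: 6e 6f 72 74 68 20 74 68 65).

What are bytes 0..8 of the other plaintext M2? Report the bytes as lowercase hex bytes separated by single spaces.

First, c1 ⊕ c2 = (M1 ⊕ K) ⊕ (M2 ⊕ K) = M1 ⊕ M2, so the key drops out. Then M2 = (M1 ⊕ M2) ⊕ M1 over the first 9 bytes.
byte 0: (e2 ⊕ a7) ⊕ 6e = 45 ⊕ 6e = 2b
byte 1: (28 ⊕ 09) ⊕ 6f = 21 ⊕ 6f = 4e
byte 2: (76 ⊕ d2) ⊕ 72 = a4 ⊕ 72 = d6
byte 3: (5f ⊕ d4) ⊕ 74 = 8b ⊕ 74 = ff
byte 4: (b4 ⊕ fc) ⊕ 68 = 48 ⊕ 68 = 20
byte 5: (6e ⊕ ce) ⊕ 20 = a0 ⊕ 20 = 80
byte 6: (fe ⊕ 09) ⊕ 74 = f7 ⊕ 74 = 83
byte 7: (04 ⊕ e8) ⊕ 68 = ec ⊕ 68 = 84
byte 8: (bc ⊕ d5) ⊕ 65 = 69 ⊕ 65 = 0c

2b 4e d6 ff 20 80 83 84 0c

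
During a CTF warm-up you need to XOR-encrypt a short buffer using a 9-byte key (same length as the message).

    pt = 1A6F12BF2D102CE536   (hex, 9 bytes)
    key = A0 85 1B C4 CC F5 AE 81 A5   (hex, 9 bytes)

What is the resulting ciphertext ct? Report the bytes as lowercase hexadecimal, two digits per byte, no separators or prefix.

XOR is its own inverse, so applying the key byte-wise gives the result directly.
00011010 ^ 10100000 = 10111010
01101111 ^ 10000101 = 11101010
00010010 ^ 00011011 = 00001001
10111111 ^ 11000100 = 01111011
00101101 ^ 11001100 = 11100001
00010000 ^ 11110101 = 11100101
00101100 ^ 10101110 = 10000010
11100101 ^ 10000001 = 01100100
00110110 ^ 10100101 = 10010011

baea097be1e5826493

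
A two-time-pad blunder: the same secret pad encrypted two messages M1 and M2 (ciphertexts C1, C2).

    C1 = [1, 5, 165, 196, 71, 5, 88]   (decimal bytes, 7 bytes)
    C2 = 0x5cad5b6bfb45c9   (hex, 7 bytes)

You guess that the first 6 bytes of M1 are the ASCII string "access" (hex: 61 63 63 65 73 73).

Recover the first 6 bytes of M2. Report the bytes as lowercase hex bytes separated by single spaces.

First, C1 ⊕ C2 = (M1 ⊕ K) ⊕ (M2 ⊕ K) = M1 ⊕ M2, so the key drops out. Then M2 = (M1 ⊕ M2) ⊕ M1 over the first 6 bytes.
byte 0: (01 XOR 5c) XOR 61 = 5d XOR 61 = 3c
byte 1: (05 XOR ad) XOR 63 = a8 XOR 63 = cb
byte 2: (a5 XOR 5b) XOR 63 = fe XOR 63 = 9d
byte 3: (c4 XOR 6b) XOR 65 = af XOR 65 = ca
byte 4: (47 XOR fb) XOR 73 = bc XOR 73 = cf
byte 5: (05 XOR 45) XOR 73 = 40 XOR 73 = 33

3c cb 9d ca cf 33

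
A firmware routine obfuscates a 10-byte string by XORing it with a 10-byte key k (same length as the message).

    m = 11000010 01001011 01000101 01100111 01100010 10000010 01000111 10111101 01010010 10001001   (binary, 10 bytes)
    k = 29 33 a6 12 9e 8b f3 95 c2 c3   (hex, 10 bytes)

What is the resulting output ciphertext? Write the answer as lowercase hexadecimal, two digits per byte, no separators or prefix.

XOR is its own inverse, so applying the key byte-wise gives the result directly.
c2 xor 29 = eb
4b xor 33 = 78
45 xor a6 = e3
67 xor 12 = 75
62 xor 9e = fc
82 xor 8b = 09
47 xor f3 = b4
bd xor 95 = 28
52 xor c2 = 90
89 xor c3 = 4a

eb78e375fc09b428904a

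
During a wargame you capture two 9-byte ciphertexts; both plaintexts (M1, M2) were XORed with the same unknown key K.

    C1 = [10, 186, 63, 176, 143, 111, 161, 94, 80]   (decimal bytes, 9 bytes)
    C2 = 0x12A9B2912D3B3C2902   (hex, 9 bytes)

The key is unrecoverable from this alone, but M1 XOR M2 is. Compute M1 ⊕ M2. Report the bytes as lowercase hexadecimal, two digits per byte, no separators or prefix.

18138d21a2549d7752

C1 ⊕ C2 = (M1 ⊕ K) ⊕ (M2 ⊕ K) = M1 ⊕ M2 — the shared key cancels under XOR.
0a XOR 12 = 18
ba XOR a9 = 13
3f XOR b2 = 8d
b0 XOR 91 = 21
8f XOR 2d = a2
6f XOR 3b = 54
a1 XOR 3c = 9d
5e XOR 29 = 77
50 XOR 02 = 52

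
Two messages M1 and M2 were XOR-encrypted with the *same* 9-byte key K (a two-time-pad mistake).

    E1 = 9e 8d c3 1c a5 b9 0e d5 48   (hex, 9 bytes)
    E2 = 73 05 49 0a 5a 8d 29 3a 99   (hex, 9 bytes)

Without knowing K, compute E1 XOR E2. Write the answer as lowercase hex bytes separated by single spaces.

E1 ⊕ E2 = (M1 ⊕ K) ⊕ (M2 ⊕ K) = M1 ⊕ M2 — the shared key cancels under XOR.
byte 0: 9e xor 73 = ed
byte 1: 8d xor 05 = 88
byte 2: c3 xor 49 = 8a
byte 3: 1c xor 0a = 16
byte 4: a5 xor 5a = ff
byte 5: b9 xor 8d = 34
byte 6: 0e xor 29 = 27
byte 7: d5 xor 3a = ef
byte 8: 48 xor 99 = d1

ed 88 8a 16 ff 34 27 ef d1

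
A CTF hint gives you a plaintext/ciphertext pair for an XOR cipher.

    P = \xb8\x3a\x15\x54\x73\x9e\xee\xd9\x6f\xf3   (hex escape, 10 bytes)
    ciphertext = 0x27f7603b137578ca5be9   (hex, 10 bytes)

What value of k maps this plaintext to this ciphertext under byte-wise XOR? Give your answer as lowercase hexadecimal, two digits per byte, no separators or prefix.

Since ciphertext = P ⊕ k, XORing both sides with P gives k = P ⊕ ciphertext.
b8 xor 27 = 9f
3a xor f7 = cd
15 xor 60 = 75
54 xor 3b = 6f
73 xor 13 = 60
9e xor 75 = eb
ee xor 78 = 96
d9 xor ca = 13
6f xor 5b = 34
f3 xor e9 = 1a

9fcd756f60eb9613341a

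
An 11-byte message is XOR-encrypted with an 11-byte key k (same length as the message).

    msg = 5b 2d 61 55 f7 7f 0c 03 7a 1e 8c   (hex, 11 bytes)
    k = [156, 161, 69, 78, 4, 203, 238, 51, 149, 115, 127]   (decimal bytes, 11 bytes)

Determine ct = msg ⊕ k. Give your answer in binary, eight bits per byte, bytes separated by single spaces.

11000111 10001100 00100100 00011011 11110011 10110100 11100010 00110000 11101111 01101101 11110011

5b xor 9c = c7
2d xor a1 = 8c
61 xor 45 = 24
55 xor 4e = 1b
f7 xor 04 = f3
7f xor cb = b4
0c xor ee = e2
03 xor 33 = 30
7a xor 95 = ef
1e xor 73 = 6d
8c xor 7f = f3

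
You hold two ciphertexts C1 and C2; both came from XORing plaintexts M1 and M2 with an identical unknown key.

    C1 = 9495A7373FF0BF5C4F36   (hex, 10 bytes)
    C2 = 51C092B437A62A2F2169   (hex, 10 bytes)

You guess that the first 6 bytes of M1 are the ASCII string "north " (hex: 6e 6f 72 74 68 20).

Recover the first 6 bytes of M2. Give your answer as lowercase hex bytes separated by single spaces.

First, C1 ⊕ C2 = (M1 ⊕ K) ⊕ (M2 ⊕ K) = M1 ⊕ M2, so the key drops out. Then M2 = (M1 ⊕ M2) ⊕ M1 over the first 6 bytes.
byte 0: (94 xor 51) xor 6e = c5 xor 6e = ab
byte 1: (95 xor c0) xor 6f = 55 xor 6f = 3a
byte 2: (a7 xor 92) xor 72 = 35 xor 72 = 47
byte 3: (37 xor b4) xor 74 = 83 xor 74 = f7
byte 4: (3f xor 37) xor 68 = 08 xor 68 = 60
byte 5: (f0 xor a6) xor 20 = 56 xor 20 = 76

ab 3a 47 f7 60 76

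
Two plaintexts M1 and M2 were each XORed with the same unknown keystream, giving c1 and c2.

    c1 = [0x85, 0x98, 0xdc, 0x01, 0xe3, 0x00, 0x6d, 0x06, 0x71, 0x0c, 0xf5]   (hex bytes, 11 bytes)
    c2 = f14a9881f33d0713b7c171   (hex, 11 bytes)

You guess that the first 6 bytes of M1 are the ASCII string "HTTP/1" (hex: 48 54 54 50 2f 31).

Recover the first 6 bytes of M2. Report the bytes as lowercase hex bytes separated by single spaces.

3c 86 10 d0 3f 0c

First, c1 ⊕ c2 = (M1 ⊕ K) ⊕ (M2 ⊕ K) = M1 ⊕ M2, so the key drops out. Then M2 = (M1 ⊕ M2) ⊕ M1 over the first 6 bytes.
byte 0: (85 ⊕ f1) ⊕ 48 = 74 ⊕ 48 = 3c
byte 1: (98 ⊕ 4a) ⊕ 54 = d2 ⊕ 54 = 86
byte 2: (dc ⊕ 98) ⊕ 54 = 44 ⊕ 54 = 10
byte 3: (01 ⊕ 81) ⊕ 50 = 80 ⊕ 50 = d0
byte 4: (e3 ⊕ f3) ⊕ 2f = 10 ⊕ 2f = 3f
byte 5: (00 ⊕ 3d) ⊕ 31 = 3d ⊕ 31 = 0c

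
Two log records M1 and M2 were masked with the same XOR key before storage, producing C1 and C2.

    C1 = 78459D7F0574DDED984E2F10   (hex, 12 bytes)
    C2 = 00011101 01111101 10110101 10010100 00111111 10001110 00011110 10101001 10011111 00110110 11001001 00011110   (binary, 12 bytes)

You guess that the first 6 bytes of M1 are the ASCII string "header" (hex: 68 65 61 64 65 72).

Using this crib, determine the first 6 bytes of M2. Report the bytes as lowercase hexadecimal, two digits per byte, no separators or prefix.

0d5d498f5f88

First, C1 ⊕ C2 = (M1 ⊕ K) ⊕ (M2 ⊕ K) = M1 ⊕ M2, so the key drops out. Then M2 = (M1 ⊕ M2) ⊕ M1 over the first 6 bytes.
byte 0: (78 XOR 1d) XOR 68 = 65 XOR 68 = 0d
byte 1: (45 XOR 7d) XOR 65 = 38 XOR 65 = 5d
byte 2: (9d XOR b5) XOR 61 = 28 XOR 61 = 49
byte 3: (7f XOR 94) XOR 64 = eb XOR 64 = 8f
byte 4: (05 XOR 3f) XOR 65 = 3a XOR 65 = 5f
byte 5: (74 XOR 8e) XOR 72 = fa XOR 72 = 88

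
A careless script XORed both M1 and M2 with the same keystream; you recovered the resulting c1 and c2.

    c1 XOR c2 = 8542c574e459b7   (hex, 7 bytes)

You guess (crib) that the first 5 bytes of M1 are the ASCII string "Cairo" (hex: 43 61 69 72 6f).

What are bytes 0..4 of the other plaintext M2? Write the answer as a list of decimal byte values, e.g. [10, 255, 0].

Since c1 ⊕ c2 = M1 ⊕ M2, XORing with the guessed M1 bytes yields the corresponding M2 bytes: M2 = (c1 ⊕ c2) ⊕ M1.
byte 0: 85 XOR 43 = c6
byte 1: 42 XOR 61 = 23
byte 2: c5 XOR 69 = ac
byte 3: 74 XOR 72 = 06
byte 4: e4 XOR 6f = 8b

[198, 35, 172, 6, 139]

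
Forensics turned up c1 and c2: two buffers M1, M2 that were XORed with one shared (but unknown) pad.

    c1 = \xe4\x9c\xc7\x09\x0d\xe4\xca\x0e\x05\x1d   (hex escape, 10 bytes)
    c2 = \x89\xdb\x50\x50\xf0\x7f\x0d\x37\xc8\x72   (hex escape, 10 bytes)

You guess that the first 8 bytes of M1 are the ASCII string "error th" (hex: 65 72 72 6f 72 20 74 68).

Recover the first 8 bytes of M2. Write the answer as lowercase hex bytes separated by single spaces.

First, c1 ⊕ c2 = (M1 ⊕ K) ⊕ (M2 ⊕ K) = M1 ⊕ M2, so the key drops out. Then M2 = (M1 ⊕ M2) ⊕ M1 over the first 8 bytes.
byte 0: (e4 ⊕ 89) ⊕ 65 = 6d ⊕ 65 = 08
byte 1: (9c ⊕ db) ⊕ 72 = 47 ⊕ 72 = 35
byte 2: (c7 ⊕ 50) ⊕ 72 = 97 ⊕ 72 = e5
byte 3: (09 ⊕ 50) ⊕ 6f = 59 ⊕ 6f = 36
byte 4: (0d ⊕ f0) ⊕ 72 = fd ⊕ 72 = 8f
byte 5: (e4 ⊕ 7f) ⊕ 20 = 9b ⊕ 20 = bb
byte 6: (ca ⊕ 0d) ⊕ 74 = c7 ⊕ 74 = b3
byte 7: (0e ⊕ 37) ⊕ 68 = 39 ⊕ 68 = 51

08 35 e5 36 8f bb b3 51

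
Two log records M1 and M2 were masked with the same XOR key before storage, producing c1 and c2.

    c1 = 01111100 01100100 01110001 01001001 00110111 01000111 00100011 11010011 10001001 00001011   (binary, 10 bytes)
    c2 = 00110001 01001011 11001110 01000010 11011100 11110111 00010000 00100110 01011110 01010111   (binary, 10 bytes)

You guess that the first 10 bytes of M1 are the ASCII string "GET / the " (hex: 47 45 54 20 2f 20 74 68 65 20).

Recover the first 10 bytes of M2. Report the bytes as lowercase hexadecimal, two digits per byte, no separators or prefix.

0a6aeb2bc490479db27c

First, c1 ⊕ c2 = (M1 ⊕ K) ⊕ (M2 ⊕ K) = M1 ⊕ M2, so the key drops out. Then M2 = (M1 ⊕ M2) ⊕ M1 over the first 10 bytes.
byte 0: (7c ⊕ 31) ⊕ 47 = 4d ⊕ 47 = 0a
byte 1: (64 ⊕ 4b) ⊕ 45 = 2f ⊕ 45 = 6a
byte 2: (71 ⊕ ce) ⊕ 54 = bf ⊕ 54 = eb
byte 3: (49 ⊕ 42) ⊕ 20 = 0b ⊕ 20 = 2b
byte 4: (37 ⊕ dc) ⊕ 2f = eb ⊕ 2f = c4
byte 5: (47 ⊕ f7) ⊕ 20 = b0 ⊕ 20 = 90
byte 6: (23 ⊕ 10) ⊕ 74 = 33 ⊕ 74 = 47
byte 7: (d3 ⊕ 26) ⊕ 68 = f5 ⊕ 68 = 9d
byte 8: (89 ⊕ 5e) ⊕ 65 = d7 ⊕ 65 = b2
byte 9: (0b ⊕ 57) ⊕ 20 = 5c ⊕ 20 = 7c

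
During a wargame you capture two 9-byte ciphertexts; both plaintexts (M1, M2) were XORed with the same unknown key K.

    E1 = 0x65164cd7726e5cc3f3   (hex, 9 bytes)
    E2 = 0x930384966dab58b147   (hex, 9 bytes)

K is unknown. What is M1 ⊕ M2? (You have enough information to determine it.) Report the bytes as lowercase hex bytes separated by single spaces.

f6 15 c8 41 1f c5 04 72 b4

E1 ⊕ E2 = (M1 ⊕ K) ⊕ (M2 ⊕ K) = M1 ⊕ M2 — the shared key cancels under XOR.
byte 0: 65 ^ 93 = f6
byte 1: 16 ^ 03 = 15
byte 2: 4c ^ 84 = c8
byte 3: d7 ^ 96 = 41
byte 4: 72 ^ 6d = 1f
byte 5: 6e ^ ab = c5
byte 6: 5c ^ 58 = 04
byte 7: c3 ^ b1 = 72
byte 8: f3 ^ 47 = b4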